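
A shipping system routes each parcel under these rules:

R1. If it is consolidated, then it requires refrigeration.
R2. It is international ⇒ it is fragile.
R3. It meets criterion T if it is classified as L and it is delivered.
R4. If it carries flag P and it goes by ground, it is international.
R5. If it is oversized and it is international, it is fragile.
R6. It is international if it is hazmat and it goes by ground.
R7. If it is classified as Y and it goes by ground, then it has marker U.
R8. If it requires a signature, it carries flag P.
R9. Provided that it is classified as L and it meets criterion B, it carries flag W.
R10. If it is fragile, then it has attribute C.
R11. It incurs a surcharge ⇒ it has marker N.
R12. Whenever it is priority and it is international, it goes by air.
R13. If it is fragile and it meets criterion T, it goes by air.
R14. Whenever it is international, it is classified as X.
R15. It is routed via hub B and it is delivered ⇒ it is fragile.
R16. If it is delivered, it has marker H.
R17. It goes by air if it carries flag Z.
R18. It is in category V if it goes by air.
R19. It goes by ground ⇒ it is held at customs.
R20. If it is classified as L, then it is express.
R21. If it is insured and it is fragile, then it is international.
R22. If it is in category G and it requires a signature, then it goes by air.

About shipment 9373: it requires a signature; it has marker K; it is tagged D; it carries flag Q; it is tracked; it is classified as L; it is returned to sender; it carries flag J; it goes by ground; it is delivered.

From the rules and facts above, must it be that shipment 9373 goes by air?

By R3 (it is classified as L, it is delivered): it meets criterion T.
By R8 (it requires a signature): it carries flag P.
By R4 (it carries flag P, it goes by ground): it is international.
By R2 (it is international): it is fragile.
By R13 (it is fragile, it meets criterion T): it goes by air.

Yes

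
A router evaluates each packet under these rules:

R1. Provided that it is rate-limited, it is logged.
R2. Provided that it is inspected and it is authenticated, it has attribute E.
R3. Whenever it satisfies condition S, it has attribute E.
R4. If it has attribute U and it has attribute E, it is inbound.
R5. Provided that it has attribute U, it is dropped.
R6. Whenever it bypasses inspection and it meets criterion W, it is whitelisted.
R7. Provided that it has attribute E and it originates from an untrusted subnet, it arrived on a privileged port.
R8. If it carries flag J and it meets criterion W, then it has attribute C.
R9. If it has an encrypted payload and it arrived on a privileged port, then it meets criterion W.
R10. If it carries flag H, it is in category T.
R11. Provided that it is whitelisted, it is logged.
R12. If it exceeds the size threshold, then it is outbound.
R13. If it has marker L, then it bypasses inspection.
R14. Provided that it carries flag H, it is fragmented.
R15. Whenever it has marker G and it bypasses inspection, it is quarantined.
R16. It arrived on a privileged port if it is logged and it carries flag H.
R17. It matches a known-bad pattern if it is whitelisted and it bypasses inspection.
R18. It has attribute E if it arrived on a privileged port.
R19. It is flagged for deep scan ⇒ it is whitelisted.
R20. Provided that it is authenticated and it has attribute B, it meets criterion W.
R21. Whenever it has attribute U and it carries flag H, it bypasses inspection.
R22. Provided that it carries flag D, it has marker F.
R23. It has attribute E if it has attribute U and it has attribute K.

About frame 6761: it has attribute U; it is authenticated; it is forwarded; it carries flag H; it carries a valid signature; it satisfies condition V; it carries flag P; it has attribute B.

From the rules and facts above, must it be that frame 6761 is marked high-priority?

No

Forward chaining from the given facts derives: is dropped, is in category T, is fragmented, meets criterion W, bypasses inspection, is whitelisted, is logged, arrived on a privileged port, matches a known-bad pattern, has attribute E, is inbound.
No rule has "it is marked high-priority" as its conclusion, and it is not among the given facts.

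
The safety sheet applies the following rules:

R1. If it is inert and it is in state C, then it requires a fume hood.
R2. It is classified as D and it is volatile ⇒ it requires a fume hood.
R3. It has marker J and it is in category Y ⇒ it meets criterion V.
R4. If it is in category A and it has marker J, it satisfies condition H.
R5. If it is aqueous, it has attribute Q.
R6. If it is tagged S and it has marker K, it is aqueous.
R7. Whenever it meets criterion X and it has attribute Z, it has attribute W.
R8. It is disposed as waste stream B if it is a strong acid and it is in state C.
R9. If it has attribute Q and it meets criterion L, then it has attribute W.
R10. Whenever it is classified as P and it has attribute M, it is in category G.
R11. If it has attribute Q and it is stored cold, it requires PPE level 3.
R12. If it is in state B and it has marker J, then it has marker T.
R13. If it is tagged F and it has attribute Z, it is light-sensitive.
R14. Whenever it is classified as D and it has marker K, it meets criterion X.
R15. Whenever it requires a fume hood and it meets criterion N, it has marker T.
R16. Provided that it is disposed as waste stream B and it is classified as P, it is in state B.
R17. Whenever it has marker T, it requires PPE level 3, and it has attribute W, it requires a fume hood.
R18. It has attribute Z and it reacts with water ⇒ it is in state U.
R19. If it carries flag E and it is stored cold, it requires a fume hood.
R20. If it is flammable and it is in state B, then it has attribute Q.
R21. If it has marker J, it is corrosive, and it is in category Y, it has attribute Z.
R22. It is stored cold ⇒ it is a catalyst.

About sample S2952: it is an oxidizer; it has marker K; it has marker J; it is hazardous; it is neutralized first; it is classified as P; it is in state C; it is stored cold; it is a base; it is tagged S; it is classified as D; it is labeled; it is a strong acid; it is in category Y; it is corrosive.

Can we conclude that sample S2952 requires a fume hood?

By R6 (it is tagged S, it has marker K): it is aqueous.
By R8 (it is a strong acid, it is in state C): it is disposed as waste stream B.
By R14 (it is classified as D, it has marker K): it meets criterion X.
By R16 (it is disposed as waste stream B, it is classified as P): it is in state B.
By R21 (it has marker J, it is corrosive, it is in category Y): it has attribute Z.
By R5 (it is aqueous): it has attribute Q.
By R7 (it meets criterion X, it has attribute Z): it has attribute W.
By R11 (it has attribute Q, it is stored cold): it requires PPE level 3.
By R12 (it is in state B, it has marker J): it has marker T.
By R17 (it has marker T, it requires PPE level 3, it has attribute W): it requires a fume hood.

Yes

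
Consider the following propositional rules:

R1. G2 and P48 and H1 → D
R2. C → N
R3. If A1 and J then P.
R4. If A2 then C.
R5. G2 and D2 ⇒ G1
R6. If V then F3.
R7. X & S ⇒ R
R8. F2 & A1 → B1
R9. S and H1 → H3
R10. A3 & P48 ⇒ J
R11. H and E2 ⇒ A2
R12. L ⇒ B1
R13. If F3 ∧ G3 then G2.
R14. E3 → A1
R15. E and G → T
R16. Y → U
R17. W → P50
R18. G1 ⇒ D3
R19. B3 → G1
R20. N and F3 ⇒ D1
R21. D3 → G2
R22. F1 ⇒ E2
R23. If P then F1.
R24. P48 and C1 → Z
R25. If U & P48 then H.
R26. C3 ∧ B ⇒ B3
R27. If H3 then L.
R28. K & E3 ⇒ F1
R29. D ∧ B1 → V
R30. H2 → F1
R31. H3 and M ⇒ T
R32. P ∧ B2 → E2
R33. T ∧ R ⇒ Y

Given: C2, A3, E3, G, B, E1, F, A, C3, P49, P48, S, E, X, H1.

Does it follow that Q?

No

Forward chaining from the given facts derives: R, H3, J, A1, T, B3, L, Y, P, B1, U, G1, F1, H, D3, G2, E2, D, A2, V, C, F3, N, D1.
No rule has Q as its conclusion, and it is not among the given facts.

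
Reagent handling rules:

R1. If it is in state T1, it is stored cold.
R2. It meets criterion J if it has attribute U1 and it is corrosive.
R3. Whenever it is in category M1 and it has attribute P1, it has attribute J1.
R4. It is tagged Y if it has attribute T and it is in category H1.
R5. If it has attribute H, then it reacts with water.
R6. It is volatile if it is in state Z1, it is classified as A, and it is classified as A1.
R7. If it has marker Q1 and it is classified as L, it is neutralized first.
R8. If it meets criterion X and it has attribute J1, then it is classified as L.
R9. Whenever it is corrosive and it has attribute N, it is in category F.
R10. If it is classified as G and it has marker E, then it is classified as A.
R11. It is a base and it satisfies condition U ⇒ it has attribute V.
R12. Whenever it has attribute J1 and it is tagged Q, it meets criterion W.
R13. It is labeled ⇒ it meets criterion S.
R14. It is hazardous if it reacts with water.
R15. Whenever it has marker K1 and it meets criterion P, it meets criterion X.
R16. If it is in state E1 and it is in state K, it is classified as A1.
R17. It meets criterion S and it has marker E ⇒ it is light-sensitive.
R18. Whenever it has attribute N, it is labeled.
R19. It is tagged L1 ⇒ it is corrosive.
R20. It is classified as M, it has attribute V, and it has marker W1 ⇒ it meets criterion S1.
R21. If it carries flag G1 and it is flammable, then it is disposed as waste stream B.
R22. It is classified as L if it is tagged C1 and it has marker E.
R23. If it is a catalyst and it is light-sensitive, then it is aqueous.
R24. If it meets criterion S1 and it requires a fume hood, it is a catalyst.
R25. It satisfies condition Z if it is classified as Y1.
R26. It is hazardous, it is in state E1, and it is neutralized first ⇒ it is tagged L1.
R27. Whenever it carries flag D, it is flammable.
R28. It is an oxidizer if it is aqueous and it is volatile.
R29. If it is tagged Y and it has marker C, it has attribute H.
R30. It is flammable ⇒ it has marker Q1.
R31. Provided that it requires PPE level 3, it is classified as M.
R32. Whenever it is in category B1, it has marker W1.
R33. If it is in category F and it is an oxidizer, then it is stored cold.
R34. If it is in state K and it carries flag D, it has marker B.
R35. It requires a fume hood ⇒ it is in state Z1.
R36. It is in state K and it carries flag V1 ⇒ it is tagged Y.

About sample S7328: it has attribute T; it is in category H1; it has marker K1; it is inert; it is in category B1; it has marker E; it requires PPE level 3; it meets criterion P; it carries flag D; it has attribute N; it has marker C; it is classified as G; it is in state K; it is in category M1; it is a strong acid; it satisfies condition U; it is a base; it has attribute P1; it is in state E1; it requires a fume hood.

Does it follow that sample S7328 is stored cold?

By R3 (it is in category M1, it has attribute P1): it has attribute J1.
By R4 (it has attribute T, it is in category H1): it is tagged Y.
By R10 (it is classified as G, it has marker E): it is classified as A.
By R11 (it is a base, it satisfies condition U): it has attribute V.
By R15 (it has marker K1, it meets criterion P): it meets criterion X.
By R16 (it is in state E1, it is in state K): it is classified as A1.
By R18 (it has attribute N): it is labeled.
By R27 (it carries flag D): it is flammable.
By R29 (it is tagged Y, it has marker C): it has attribute H.
By R30 (it is flammable): it has marker Q1.
By R31 (it requires PPE level 3): it is classified as M.
By R32 (it is in category B1): it has marker W1.
By R35 (it requires a fume hood): it is in state Z1.
By R5 (it has attribute H): it reacts with water.
By R6 (it is in state Z1, it is classified as A, it is classified as A1): it is volatile.
By R8 (it meets criterion X, it has attribute J1): it is classified as L.
By R13 (it is labeled): it meets criterion S.
By R14 (it reacts with water): it is hazardous.
By R17 (it meets criterion S, it has marker E): it is light-sensitive.
By R20 (it is classified as M, it has attribute V, it has marker W1): it meets criterion S1.
By R24 (it meets criterion S1, it requires a fume hood): it is a catalyst.
By R7 (it has marker Q1, it is classified as L): it is neutralized first.
By R23 (it is a catalyst, it is light-sensitive): it is aqueous.
By R26 (it is hazardous, it is in state E1, it is neutralized first): it is tagged L1.
By R28 (it is aqueous, it is volatile): it is an oxidizer.
By R19 (it is tagged L1): it is corrosive.
By R9 (it is corrosive, it has attribute N): it is in category F.
By R33 (it is in category F, it is an oxidizer): it is stored cold.

Yes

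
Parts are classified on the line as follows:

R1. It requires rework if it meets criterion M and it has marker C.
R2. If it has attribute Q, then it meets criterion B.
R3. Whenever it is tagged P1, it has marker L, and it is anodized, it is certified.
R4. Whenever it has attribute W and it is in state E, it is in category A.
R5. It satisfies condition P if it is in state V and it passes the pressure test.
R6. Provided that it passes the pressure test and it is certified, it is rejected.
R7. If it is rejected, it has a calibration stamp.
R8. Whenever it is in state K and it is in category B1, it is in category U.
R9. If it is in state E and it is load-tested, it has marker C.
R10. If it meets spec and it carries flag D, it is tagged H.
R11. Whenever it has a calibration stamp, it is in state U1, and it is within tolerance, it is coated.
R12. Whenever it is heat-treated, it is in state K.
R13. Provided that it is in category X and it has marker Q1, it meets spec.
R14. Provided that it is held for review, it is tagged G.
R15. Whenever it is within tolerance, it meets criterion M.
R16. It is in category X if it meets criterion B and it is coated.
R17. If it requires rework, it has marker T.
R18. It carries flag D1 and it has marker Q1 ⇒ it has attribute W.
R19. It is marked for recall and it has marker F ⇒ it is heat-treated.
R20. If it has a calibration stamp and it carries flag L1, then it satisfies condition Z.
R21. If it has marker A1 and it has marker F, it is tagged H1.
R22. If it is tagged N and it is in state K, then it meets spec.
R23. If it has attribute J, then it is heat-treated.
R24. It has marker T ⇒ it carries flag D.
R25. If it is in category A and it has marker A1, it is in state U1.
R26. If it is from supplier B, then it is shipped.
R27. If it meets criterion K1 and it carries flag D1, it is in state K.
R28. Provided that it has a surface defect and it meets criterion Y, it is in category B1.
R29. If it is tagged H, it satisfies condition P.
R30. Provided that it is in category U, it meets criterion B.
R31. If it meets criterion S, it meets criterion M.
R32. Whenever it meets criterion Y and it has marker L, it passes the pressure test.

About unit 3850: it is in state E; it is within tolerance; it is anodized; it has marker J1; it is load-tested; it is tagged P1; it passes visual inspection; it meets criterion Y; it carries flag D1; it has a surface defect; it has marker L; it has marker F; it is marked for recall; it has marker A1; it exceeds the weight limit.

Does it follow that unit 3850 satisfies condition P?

No

Forward chaining from the given facts derives: is certified, has marker C, meets criterion M, is heat-treated, is tagged H1, is in category B1, passes the pressure test, requires rework, is rejected, has a calibration stamp, is in state K, has marker T, carries flag D, is in category U, meets criterion B.
Rules concluding "it satisfies condition P": R5 needs "it is in state V"; R29 needs "it is tagged H" — none of these are established.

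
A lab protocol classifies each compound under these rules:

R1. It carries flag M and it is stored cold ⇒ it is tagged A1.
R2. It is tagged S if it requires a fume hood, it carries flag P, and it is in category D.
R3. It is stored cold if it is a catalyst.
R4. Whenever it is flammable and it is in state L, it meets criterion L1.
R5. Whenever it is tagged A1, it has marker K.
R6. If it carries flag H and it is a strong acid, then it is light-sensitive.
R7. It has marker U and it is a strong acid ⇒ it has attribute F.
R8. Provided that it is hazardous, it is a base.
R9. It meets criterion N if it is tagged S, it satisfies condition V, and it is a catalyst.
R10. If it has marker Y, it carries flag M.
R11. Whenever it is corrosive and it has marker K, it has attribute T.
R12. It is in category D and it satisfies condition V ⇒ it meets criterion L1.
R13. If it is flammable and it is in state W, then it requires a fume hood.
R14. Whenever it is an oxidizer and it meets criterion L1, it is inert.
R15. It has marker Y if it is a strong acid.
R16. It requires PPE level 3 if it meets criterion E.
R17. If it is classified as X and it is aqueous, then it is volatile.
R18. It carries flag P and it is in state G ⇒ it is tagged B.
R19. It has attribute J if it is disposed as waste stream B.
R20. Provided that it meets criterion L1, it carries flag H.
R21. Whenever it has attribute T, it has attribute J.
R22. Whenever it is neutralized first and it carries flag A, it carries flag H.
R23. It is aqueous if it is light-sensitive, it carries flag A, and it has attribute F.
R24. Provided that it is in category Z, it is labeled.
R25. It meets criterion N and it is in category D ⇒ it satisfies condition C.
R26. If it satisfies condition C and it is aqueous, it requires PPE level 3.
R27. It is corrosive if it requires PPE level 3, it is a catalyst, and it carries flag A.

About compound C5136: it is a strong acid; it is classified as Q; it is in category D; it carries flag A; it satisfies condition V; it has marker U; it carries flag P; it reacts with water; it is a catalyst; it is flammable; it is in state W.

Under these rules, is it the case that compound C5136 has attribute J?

By R3 (it is a catalyst): it is stored cold.
By R7 (it has marker U, it is a strong acid): it has attribute F.
By R12 (it is in category D, it satisfies condition V): it meets criterion L1.
By R13 (it is flammable, it is in state W): it requires a fume hood.
By R15 (it is a strong acid): it has marker Y.
By R20 (it meets criterion L1): it carries flag H.
By R2 (it requires a fume hood, it carries flag P, it is in category D): it is tagged S.
By R6 (it carries flag H, it is a strong acid): it is light-sensitive.
By R9 (it is tagged S, it satisfies condition V, it is a catalyst): it meets criterion N.
By R10 (it has marker Y): it carries flag M.
By R23 (it is light-sensitive, it carries flag A, it has attribute F): it is aqueous.
By R25 (it meets criterion N, it is in category D): it satisfies condition C.
By R26 (it satisfies condition C, it is aqueous): it requires PPE level 3.
By R27 (it requires PPE level 3, it is a catalyst, it carries flag A): it is corrosive.
By R1 (it carries flag M, it is stored cold): it is tagged A1.
By R5 (it is tagged A1): it has marker K.
By R11 (it is corrosive, it has marker K): it has attribute T.
By R21 (it has attribute T): it has attribute J.

Yes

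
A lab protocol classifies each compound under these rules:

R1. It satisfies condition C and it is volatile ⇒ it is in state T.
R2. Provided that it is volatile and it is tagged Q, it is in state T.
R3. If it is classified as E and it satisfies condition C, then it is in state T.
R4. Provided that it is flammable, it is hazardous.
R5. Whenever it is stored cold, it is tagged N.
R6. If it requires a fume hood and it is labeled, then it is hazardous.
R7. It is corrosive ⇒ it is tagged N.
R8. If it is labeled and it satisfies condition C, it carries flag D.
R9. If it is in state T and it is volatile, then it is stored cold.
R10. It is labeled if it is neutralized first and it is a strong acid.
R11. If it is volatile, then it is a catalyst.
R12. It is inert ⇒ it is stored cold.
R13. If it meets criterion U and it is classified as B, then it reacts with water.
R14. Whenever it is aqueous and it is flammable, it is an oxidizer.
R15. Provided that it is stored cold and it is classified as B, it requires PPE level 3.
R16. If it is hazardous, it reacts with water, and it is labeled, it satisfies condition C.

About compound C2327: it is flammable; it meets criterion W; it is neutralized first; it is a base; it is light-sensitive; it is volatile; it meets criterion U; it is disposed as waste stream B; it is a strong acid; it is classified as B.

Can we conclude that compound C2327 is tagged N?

Yes

By R4 (it is flammable): it is hazardous.
By R10 (it is neutralized first, it is a strong acid): it is labeled.
By R13 (it meets criterion U, it is classified as B): it reacts with water.
By R16 (it is hazardous, it reacts with water, it is labeled): it satisfies condition C.
By R1 (it satisfies condition C, it is volatile): it is in state T.
By R9 (it is in state T, it is volatile): it is stored cold.
By R5 (it is stored cold): it is tagged N.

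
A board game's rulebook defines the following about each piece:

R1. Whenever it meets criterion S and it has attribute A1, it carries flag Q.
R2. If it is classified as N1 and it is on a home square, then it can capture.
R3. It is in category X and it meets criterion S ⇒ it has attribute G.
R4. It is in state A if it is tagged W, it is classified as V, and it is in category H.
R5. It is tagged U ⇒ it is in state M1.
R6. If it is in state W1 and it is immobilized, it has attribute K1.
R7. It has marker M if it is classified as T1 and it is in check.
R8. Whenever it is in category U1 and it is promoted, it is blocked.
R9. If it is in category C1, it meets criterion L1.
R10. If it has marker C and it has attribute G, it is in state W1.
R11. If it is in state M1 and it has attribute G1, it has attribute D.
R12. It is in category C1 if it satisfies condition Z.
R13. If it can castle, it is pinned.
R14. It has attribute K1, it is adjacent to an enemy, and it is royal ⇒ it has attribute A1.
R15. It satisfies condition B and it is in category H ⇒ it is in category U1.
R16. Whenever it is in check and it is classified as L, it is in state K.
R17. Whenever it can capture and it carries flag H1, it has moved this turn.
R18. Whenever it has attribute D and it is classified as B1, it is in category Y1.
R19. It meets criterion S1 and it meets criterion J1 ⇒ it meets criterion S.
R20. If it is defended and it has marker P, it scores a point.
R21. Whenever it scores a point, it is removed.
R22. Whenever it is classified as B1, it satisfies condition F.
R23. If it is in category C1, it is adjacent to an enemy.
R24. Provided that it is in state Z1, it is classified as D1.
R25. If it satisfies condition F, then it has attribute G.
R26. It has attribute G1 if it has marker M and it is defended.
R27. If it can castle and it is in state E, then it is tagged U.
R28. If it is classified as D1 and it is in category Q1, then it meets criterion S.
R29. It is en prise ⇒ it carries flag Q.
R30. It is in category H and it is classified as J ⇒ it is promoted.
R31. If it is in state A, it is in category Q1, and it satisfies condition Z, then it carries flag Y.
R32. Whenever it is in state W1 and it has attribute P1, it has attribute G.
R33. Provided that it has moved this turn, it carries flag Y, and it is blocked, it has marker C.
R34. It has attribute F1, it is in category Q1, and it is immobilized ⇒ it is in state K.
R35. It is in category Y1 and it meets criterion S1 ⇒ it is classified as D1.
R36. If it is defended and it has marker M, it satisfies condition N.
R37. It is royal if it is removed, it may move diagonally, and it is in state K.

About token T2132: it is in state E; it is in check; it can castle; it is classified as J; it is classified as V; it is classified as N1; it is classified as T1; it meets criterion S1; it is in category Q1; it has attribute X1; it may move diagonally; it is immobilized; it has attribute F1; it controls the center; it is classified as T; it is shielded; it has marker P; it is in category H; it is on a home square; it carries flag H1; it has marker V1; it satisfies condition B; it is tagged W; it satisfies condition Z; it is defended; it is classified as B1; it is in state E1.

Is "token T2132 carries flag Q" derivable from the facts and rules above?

Yes

By R2 (it is classified as N1, it is on a home square): it can capture.
By R4 (it is tagged W, it is classified as V, it is in category H): it is in state A.
By R7 (it is classified as T1, it is in check): it has marker M.
By R12 (it satisfies condition Z): it is in category C1.
By R15 (it satisfies condition B, it is in category H): it is in category U1.
By R17 (it can capture, it carries flag H1): it has moved this turn.
By R20 (it is defended, it has marker P): it scores a point.
By R21 (it scores a point): it is removed.
By R22 (it is classified as B1): it satisfies condition F.
By R23 (it is in category C1): it is adjacent to an enemy.
By R25 (it satisfies condition F): it has attribute G.
By R26 (it has marker M, it is defended): it has attribute G1.
By R27 (it can castle, it is in state E): it is tagged U.
By R30 (it is in category H, it is classified as J): it is promoted.
By R31 (it is in state A, it is in category Q1, it satisfies condition Z): it carries flag Y.
By R34 (it has attribute F1, it is in category Q1, it is immobilized): it is in state K.
By R37 (it is removed, it may move diagonally, it is in state K): it is royal.
By R5 (it is tagged U): it is in state M1.
By R8 (it is in category U1, it is promoted): it is blocked.
By R11 (it is in state M1, it has attribute G1): it has attribute D.
By R18 (it has attribute D, it is classified as B1): it is in category Y1.
By R33 (it has moved this turn, it carries flag Y, it is blocked): it has marker C.
By R35 (it is in category Y1, it meets criterion S1): it is classified as D1.
By R10 (it has marker C, it has attribute G): it is in state W1.
By R28 (it is classified as D1, it is in category Q1): it meets criterion S.
By R6 (it is in state W1, it is immobilized): it has attribute K1.
By R14 (it has attribute K1, it is adjacent to an enemy, it is royal): it has attribute A1.
By R1 (it meets criterion S, it has attribute A1): it carries flag Q.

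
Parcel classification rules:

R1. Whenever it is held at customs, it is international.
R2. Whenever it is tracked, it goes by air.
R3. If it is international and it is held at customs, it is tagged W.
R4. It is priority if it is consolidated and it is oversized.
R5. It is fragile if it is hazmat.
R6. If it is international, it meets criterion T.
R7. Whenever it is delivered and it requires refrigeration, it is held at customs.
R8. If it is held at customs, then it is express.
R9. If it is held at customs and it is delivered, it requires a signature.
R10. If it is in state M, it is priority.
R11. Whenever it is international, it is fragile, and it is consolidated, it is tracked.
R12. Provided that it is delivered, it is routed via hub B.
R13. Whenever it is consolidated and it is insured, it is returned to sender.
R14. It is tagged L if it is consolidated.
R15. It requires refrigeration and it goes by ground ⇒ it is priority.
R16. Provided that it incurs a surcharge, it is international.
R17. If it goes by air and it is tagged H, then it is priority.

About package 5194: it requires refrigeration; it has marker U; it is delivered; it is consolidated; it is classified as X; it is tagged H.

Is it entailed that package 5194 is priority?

No

Forward chaining from the given facts derives: is held at customs, is express, requires a signature, is routed via hub B, is tagged L, is international, is tagged W, meets criterion T.
Rules concluding "it is priority": R4 needs "it is oversized"; R10 needs "it is in state M"; R15 needs "it goes by ground"; R17 needs "it goes by air" — none of these are established.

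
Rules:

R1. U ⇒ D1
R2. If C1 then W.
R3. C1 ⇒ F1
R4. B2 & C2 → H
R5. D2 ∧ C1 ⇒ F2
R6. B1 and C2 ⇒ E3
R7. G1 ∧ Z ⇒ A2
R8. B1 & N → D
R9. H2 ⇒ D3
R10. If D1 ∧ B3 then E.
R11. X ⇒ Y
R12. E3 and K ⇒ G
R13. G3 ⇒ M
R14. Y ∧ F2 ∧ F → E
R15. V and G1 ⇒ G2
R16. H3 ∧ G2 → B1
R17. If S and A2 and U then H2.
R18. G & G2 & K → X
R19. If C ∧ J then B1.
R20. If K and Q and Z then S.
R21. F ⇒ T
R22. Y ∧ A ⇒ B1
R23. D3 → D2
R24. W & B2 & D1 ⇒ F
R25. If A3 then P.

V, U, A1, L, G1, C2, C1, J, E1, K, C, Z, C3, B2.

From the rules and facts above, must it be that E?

No

Forward chaining from the given facts derives: D1, W, F1, H, A2, G2, B1, F, E3, G, X, T, Y.
Rules concluding E: R10 needs B3; R14 needs F2 — none of these are established.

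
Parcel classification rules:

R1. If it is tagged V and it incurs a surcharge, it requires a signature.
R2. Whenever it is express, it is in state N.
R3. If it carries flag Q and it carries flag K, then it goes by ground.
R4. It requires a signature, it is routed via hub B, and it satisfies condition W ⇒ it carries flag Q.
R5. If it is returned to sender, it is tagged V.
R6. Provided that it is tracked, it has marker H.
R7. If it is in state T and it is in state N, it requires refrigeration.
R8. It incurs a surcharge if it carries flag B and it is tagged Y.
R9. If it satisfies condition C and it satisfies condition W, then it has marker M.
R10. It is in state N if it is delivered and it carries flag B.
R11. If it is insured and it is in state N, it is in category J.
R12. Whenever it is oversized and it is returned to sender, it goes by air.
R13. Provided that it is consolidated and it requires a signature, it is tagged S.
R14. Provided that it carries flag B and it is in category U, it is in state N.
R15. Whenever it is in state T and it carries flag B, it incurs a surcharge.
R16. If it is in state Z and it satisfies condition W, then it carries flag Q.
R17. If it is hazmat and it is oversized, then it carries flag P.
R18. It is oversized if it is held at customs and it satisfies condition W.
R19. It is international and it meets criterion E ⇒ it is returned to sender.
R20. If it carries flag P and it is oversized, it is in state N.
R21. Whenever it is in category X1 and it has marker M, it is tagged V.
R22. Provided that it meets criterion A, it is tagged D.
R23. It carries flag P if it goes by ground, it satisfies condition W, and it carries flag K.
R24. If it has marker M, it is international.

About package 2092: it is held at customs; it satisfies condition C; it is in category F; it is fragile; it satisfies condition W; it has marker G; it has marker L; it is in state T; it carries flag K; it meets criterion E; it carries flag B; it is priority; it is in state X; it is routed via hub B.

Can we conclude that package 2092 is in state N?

By R9 (it satisfies condition C, it satisfies condition W): it has marker M.
By R15 (it is in state T, it carries flag B): it incurs a surcharge.
By R18 (it is held at customs, it satisfies condition W): it is oversized.
By R24 (it has marker M): it is international.
By R19 (it is international, it meets criterion E): it is returned to sender.
By R5 (it is returned to sender): it is tagged V.
By R1 (it is tagged V, it incurs a surcharge): it requires a signature.
By R4 (it requires a signature, it is routed via hub B, it satisfies condition W): it carries flag Q.
By R3 (it carries flag Q, it carries flag K): it goes by ground.
By R23 (it goes by ground, it satisfies condition W, it carries flag K): it carries flag P.
By R20 (it carries flag P, it is oversized): it is in state N.

Yes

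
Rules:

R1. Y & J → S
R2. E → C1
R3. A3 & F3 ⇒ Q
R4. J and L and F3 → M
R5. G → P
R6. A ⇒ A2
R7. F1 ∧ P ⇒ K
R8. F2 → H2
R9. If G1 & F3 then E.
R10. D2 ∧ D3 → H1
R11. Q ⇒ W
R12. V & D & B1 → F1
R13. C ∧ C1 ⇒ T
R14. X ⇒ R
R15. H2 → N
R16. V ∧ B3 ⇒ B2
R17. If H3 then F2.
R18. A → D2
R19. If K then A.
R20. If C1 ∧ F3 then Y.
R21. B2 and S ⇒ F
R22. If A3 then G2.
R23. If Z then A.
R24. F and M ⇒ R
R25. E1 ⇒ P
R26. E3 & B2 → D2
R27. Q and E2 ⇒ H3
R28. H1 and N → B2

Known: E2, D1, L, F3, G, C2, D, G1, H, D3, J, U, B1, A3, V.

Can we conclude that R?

Yes

Q  (by R3: A3, F3)
M  (by R4: J, L, F3)
P  (by R5: G)
E  (by R9: G1, F3)
F1  (by R12: V, D, B1)
H3  (by R27: Q, E2)
C1  (by R2: E)
K  (by R7: F1, P)
F2  (by R17: H3)
A  (by R19: K)
Y  (by R20: C1, F3)
S  (by R1: Y, J)
H2  (by R8: F2)
N  (by R15: H2)
D2  (by R18: A)
H1  (by R10: D2, D3)
B2  (by R28: H1, N)
F  (by R21: B2, S)
R  (by R24: F, M)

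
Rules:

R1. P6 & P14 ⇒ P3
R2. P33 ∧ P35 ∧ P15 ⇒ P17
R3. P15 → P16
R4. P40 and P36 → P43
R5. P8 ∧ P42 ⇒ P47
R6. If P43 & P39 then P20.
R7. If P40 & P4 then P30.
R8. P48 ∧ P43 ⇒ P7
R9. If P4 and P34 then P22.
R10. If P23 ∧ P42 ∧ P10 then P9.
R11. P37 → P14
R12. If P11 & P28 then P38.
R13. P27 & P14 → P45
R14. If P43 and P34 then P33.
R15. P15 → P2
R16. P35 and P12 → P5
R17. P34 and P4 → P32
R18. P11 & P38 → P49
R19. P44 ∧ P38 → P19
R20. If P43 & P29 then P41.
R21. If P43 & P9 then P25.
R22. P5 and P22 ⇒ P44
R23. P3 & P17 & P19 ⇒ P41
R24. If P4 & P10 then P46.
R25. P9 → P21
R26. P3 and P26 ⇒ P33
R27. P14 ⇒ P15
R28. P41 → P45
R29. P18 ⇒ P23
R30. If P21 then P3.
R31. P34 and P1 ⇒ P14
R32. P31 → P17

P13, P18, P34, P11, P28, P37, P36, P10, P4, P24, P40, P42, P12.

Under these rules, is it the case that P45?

No

Forward chaining from the given facts derives: P43, P30, P22, P14, P38, P33, P32, P49, P46, P15, P23, P16, P9, P2, P25, P21, P3.
Rules concluding P45: R13 needs P27; R28 needs P41 — none of these are established.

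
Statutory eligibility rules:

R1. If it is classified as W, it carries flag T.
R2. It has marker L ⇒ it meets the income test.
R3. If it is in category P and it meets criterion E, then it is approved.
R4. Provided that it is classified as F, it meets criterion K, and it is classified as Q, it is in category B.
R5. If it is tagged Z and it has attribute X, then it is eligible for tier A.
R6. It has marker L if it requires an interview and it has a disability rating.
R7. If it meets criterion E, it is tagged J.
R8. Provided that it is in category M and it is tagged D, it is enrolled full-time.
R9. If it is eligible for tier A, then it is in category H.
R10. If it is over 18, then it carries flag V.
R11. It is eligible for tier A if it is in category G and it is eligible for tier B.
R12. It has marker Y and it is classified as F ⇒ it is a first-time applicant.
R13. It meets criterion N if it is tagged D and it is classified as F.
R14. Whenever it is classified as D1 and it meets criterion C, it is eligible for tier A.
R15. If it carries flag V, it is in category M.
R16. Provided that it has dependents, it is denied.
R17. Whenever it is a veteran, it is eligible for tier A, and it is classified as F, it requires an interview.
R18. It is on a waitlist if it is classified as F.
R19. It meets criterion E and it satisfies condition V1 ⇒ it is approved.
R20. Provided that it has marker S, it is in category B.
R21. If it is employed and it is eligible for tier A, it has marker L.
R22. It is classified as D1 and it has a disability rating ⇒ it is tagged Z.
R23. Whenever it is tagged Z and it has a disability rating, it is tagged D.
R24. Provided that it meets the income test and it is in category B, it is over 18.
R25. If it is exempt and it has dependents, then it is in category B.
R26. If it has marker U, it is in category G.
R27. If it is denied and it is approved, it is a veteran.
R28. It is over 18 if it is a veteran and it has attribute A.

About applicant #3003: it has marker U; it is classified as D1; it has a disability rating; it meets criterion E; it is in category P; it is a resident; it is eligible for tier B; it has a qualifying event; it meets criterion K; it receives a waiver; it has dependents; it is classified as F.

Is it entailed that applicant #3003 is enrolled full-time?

Forward chaining from the given facts derives: is approved, is tagged J, is denied, is on a waitlist, is tagged Z, is tagged D, is in category G, is a veteran, is eligible for tier A, meets criterion N, requires an interview, has marker L, is in category H, meets the income test.
The only rule concluding "it is enrolled full-time" is R8, which needs "it is in category M"; that is never established.

No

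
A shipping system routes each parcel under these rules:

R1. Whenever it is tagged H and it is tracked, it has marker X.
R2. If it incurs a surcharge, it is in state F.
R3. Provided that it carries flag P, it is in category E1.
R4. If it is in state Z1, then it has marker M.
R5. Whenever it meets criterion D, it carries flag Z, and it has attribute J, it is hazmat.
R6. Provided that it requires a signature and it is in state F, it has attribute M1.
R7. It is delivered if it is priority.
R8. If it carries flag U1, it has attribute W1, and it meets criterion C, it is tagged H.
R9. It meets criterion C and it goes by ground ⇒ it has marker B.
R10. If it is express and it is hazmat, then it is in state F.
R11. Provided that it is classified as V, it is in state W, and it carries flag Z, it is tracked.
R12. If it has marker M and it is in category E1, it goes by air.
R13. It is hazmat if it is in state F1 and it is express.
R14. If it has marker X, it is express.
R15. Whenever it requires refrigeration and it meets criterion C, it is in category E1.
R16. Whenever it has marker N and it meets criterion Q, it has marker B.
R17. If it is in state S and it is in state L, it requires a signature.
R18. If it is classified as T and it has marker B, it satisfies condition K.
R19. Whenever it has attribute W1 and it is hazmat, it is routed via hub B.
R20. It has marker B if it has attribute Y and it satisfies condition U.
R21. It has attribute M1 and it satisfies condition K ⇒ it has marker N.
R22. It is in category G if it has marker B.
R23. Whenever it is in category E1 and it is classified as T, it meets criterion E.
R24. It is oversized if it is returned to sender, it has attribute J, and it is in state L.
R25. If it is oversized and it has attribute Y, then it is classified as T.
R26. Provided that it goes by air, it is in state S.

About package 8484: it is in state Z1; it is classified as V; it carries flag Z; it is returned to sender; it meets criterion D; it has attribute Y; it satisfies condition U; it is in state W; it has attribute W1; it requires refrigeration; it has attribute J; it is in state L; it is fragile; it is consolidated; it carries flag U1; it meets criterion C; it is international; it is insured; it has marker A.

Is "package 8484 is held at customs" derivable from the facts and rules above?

Forward chaining from the given facts derives: has marker M, is hazmat, is tagged H, is tracked, is in category E1, is routed via hub B, has marker B, is in category G, is oversized, is classified as T, has marker X, goes by air, is express, satisfies condition K, meets criterion E, is in state S, is in state F, requires a signature, has attribute M1, has marker N.
No rule has "it is held at customs" as its conclusion, and it is not among the given facts.

No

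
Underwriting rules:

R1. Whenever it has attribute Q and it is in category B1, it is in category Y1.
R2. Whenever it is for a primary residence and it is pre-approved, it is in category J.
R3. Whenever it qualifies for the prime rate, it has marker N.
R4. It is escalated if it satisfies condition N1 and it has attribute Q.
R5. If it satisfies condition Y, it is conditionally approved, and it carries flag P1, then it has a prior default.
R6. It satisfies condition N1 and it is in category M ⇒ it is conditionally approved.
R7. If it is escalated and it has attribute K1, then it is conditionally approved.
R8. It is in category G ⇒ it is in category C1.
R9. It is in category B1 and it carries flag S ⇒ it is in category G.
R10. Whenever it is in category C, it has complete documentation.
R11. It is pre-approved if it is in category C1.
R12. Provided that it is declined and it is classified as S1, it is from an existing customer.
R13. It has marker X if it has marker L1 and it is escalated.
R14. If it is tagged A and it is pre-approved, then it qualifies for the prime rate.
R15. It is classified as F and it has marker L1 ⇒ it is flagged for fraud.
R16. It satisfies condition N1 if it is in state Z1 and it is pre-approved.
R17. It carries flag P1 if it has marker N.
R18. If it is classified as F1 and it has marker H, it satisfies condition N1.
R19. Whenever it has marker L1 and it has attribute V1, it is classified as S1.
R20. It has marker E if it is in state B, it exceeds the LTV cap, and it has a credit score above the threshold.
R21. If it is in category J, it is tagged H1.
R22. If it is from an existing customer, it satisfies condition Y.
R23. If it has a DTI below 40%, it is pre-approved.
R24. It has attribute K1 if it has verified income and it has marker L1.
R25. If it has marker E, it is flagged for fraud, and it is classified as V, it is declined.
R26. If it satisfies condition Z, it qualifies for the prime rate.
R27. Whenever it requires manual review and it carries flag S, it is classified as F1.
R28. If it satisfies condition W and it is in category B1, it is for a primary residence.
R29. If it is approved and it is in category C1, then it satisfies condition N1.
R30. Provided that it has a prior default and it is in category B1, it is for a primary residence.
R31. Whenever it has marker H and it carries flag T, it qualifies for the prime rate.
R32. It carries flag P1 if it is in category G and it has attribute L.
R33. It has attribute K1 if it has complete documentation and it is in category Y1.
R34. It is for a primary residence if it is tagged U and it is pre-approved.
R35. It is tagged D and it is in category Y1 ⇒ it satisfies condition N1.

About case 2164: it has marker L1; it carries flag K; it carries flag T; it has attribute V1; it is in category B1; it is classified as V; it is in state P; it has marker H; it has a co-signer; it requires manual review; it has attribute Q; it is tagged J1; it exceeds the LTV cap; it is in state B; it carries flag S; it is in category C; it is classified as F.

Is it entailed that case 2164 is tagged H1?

No

Forward chaining from the given facts derives: is in category Y1, is in category G, has complete documentation, is flagged for fraud, is classified as S1, is classified as F1, qualifies for the prime rate, has attribute K1, has marker N, is in category C1, is pre-approved, carries flag P1, satisfies condition N1, is escalated, is conditionally approved, has marker X.
The only rule concluding "it is tagged H1" is R21, which needs "it is in category J"; that is never established.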